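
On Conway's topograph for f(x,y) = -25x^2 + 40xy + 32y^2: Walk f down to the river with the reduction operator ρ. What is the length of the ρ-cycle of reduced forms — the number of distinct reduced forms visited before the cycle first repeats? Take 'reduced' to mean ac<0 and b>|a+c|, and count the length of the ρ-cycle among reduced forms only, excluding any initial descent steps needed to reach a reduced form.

D = 4800, ⌊√D⌋ = 69
river: ρ → (32,24,-33)
river: ρ → (-33,42,23)
river: ρ → (23,50,-25)
river: ρ → (-25,50,23)
river: ρ → (23,42,-33)
river: ρ → (-33,24,32)
river: ρ → (32,40,-25)
river: ρ → (-25,60,12)
river: ρ → (12,60,-25)
river: ρ → (-25,40,32)
ρ-cycle length = 10 (tail of 0 descent steps not counted)

10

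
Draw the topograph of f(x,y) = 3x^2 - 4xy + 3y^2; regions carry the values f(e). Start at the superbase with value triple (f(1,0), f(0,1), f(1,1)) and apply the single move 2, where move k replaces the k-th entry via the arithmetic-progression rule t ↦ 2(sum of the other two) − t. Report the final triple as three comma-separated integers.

start (3,3,2) = (f(1,0),f(0,1),f(1,1))
replace slot 2: 2·(3+2) − 3 = 7 → (3,7,2)

3,7,2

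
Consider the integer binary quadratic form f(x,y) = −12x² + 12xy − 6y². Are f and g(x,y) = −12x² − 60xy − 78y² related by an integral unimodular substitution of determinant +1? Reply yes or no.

D₁ = -144, D₂ = -144
f is negative-definite; reduce −f:
−f: translate: b→12 (≡-12 mod 24), so (12,-12,6)→(12,12,6)
−f: flip: (12,12,6)→(6,-12,12)
−f: translate: b→0 (≡-12 mod 12), so (6,-12,12)→(6,0,6)
−f: reduced (well bottom): (6,0,6) with a≤c, −a<b≤a
flip sign back: reduced form of f is (-6,0,-6)
g is negative-definite; reduce −g:
−g: translate: b→12 (≡60 mod 24), so (12,60,78)→(12,12,6)
−g: flip: (12,12,6)→(6,-12,12)
−g: translate: b→0 (≡-12 mod 12), so (6,-12,12)→(6,0,6)
−g: reduced (well bottom): (6,0,6) with a≤c, −a<b≤a
flip sign back: reduced form of g is (-6,0,-6)
reduced forms (-6, 0, -6) vs (-6, 0, -6) ⇒ equivalent

yes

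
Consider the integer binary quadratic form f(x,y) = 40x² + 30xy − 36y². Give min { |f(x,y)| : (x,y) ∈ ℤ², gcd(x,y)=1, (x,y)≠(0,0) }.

river: ρ → (-36,42,34)
river: ρ → (34,26,-44)
river: ρ → (-44,62,16)
river: ρ → (16,66,-36)
river: ρ → (-36,78,4)
river: ρ → (4,74,-74)
river: ρ → (-74,74,4)
river: ρ → (4,78,-36)
river: ρ → (-36,66,16)
river: ρ → (16,62,-44)
river: ρ → (-44,26,34)
river: ρ → (34,42,-36)
river: ρ → (-36,30,40)
river: ρ → (40,50,-26)
river: ρ → (-26,54,36)
river: ρ → (36,18,-44)
river: ρ → (-44,70,10)
river: ρ → (10,70,-44)
river: ρ → (-44,18,36)
river: ρ → (36,54,-26)
river: ρ → (-26,50,40)
river: ρ → (40,30,-36)
closes: descent 0, river 22
min |a| on river = 4

4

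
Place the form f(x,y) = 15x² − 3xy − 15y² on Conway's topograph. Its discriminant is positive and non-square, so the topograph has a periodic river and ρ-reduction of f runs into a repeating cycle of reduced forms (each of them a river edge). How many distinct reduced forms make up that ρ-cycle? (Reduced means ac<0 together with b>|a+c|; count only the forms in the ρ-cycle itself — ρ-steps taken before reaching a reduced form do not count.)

D = 909, ⌊√D⌋ = 30
descent: ρ → (-15,3,15)  [lands on river]
river: ρ → (15,27,-3)
river: ρ → (-3,27,15)
river: ρ → (15,3,-15)
river: ρ → (-15,27,3)
river: ρ → (3,27,-15)
ρ-cycle length = 6 (tail of 1 descent step not counted)

6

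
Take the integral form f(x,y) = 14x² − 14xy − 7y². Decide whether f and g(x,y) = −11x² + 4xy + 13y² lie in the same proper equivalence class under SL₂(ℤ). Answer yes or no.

D₁ = 588, D₂ = 588
river cycle of f (length 2): (-7, 14, 14), (14, 14, -7)
river cycle of g (length 6): (13, 22, -2), (-2, 22, 13), (13, 4, -11), (-11, 18, 6), (6, 18, -11), (-11, 4, 13)
cycles differ ⇒ inequivalent

no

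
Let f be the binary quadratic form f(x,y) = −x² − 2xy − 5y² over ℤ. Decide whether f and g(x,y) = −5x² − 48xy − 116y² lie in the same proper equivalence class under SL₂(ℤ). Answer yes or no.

D₁ = -16, D₂ = -16
f is negative-definite; reduce −f:
−f: translate: b→0 (≡2 mod 2), so (1,2,5)→(1,0,4)
−f: reduced (well bottom): (1,0,4) with a≤c, −a<b≤a
flip sign back: reduced form of f is (-1,0,-4)
g is negative-definite; reduce −g:
−g: translate: b→-2 (≡48 mod 10), so (5,48,116)→(5,-2,1)
−g: flip: (5,-2,1)→(1,2,5)
−g: translate: b→0 (≡2 mod 2), so (1,2,5)→(1,0,4)
−g: reduced (well bottom): (1,0,4) with a≤c, −a<b≤a
flip sign back: reduced form of g is (-1,0,-4)
reduced forms (-1, 0, -4) vs (-1, 0, -4) ⇒ equivalent

yes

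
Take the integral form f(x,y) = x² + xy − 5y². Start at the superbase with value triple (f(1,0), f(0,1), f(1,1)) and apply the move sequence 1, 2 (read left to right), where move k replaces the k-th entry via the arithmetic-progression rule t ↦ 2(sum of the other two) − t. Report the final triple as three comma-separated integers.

start (1,-5,-3) = (f(1,0),f(0,1),f(1,1))
replace slot 1: 2·((-5)+(-3)) − 1 = -17 → (-17,-5,-3)
replace slot 2: 2·((-17)+(-3)) − (-5) = -35 → (-17,-35,-3)

-17,-35,-3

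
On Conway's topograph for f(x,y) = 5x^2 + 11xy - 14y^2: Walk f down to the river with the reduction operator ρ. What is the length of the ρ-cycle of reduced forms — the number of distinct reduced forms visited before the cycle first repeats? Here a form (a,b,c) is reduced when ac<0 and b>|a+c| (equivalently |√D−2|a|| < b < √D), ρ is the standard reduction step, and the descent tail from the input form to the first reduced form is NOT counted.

D = 401, ⌊√D⌋ = 20
river: ρ → (-14,17,2)
river: ρ → (2,19,-5)
river: ρ → (-5,11,14)
river: ρ → (14,17,-2)
river: ρ → (-2,19,5)
river: ρ → (5,11,-14)
ρ-cycle length = 6 (tail of 0 descent steps not counted)

6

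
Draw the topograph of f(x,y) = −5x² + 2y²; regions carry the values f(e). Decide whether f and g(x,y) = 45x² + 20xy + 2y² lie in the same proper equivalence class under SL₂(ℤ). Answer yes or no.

D₁ = 40, D₂ = 40
river cycle of f (length 6): (2, 4, -3), (-3, 2, 3), (3, 4, -2), (-2, 4, 3), (3, 2, -3), (-3, 4, 2)
river cycle of g (length 6): (2, 4, -3), (-3, 2, 3), (3, 4, -2), (-2, 4, 3), (3, 2, -3), (-3, 4, 2)
cycles coincide ⇒ equivalent

yes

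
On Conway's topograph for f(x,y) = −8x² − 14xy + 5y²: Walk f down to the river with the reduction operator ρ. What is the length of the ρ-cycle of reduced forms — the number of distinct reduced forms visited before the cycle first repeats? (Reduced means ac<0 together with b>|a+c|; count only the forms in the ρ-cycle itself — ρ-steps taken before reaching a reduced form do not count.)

D = 356, ⌊√D⌋ = 18
descent: ρ → (5,14,-8)  [lands on river]
river: ρ → (-8,18,1)
river: ρ → (1,18,-8)
river: ρ → (-8,14,5)
river: ρ → (5,16,-5)
river: ρ → (-5,14,8)
river: ρ → (8,18,-1)
river: ρ → (-1,18,8)
river: ρ → (8,14,-5)
river: ρ → (-5,16,5)
ρ-cycle length = 10 (tail of 1 descent step not counted)

10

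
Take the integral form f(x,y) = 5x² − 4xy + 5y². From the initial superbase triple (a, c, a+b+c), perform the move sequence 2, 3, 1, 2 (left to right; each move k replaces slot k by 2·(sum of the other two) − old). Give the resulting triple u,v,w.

start (5,5,6) = (f(1,0),f(0,1),f(1,1))
replace slot 2: 2·(5+6) − 5 = 17 → (5,17,6)
replace slot 3: 2·(5+17) − 6 = 38 → (5,17,38)
replace slot 1: 2·(17+38) − 5 = 105 → (105,17,38)
replace slot 2: 2·(105+38) − 17 = 269 → (105,269,38)

105,269,38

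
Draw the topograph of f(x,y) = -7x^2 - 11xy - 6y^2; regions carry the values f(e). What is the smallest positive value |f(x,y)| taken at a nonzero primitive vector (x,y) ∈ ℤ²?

translate: b→-3 (≡11 mod 14), so (7,11,6)→(7,-3,2)
flip: (7,-3,2)→(2,3,7)
translate: b→-1 (≡3 mod 4), so (2,3,7)→(2,-1,6)
reduced (well bottom): (2,-1,6) with a≤c, −a<b≤a
well minimum |f| = |-2| = 2 (negative-definite)

2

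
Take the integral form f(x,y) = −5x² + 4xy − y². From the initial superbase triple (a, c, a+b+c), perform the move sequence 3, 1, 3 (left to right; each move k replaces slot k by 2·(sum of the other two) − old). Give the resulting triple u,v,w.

start (-5,-1,-2) = (f(1,0),f(0,1),f(1,1))
replace slot 3: 2·((-5)+(-1)) − (-2) = -10 → (-5,-1,-10)
replace slot 1: 2·((-1)+(-10)) − (-5) = -17 → (-17,-1,-10)
replace slot 3: 2·((-17)+(-1)) − (-10) = -26 → (-17,-1,-26)

-17,-1,-26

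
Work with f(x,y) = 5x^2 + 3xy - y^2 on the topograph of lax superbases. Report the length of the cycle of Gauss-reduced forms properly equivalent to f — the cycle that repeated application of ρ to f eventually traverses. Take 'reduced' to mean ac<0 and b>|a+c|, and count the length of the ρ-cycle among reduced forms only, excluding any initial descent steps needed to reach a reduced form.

D = 29, ⌊√D⌋ = 5
descent: ρ → (-1,5,1)  [lands on river]
river: ρ → (1,5,-1)
ρ-cycle length = 2 (tail of 1 descent step not counted)

2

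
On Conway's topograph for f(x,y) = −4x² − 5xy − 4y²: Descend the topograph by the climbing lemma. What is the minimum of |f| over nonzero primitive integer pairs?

translate: b→-3 (≡5 mod 8), so (4,5,4)→(4,-3,3)
flip: (4,-3,3)→(3,3,4)
reduced (well bottom): (3,3,4) with a≤c, −a<b≤a
well minimum |f| = |-3| = 3 (negative-definite)

3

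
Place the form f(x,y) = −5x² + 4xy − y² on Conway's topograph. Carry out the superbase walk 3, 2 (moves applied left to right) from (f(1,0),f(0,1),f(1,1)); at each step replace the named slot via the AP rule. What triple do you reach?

start (-5,-1,-2) = (f(1,0),f(0,1),f(1,1))
replace slot 3: 2·((-5)+(-1)) − (-2) = -10 → (-5,-1,-10)
replace slot 2: 2·((-5)+(-10)) − (-1) = -29 → (-5,-29,-10)

-5,-29,-10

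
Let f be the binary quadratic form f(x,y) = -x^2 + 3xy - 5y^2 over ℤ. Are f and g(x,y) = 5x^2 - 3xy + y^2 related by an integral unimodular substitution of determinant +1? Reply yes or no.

D₁ = -11, D₂ = -11
f is negative-definite; reduce −f:
−f: translate: b→1 (≡-3 mod 2), so (1,-3,5)→(1,1,3)
−f: reduced (well bottom): (1,1,3) with a≤c, −a<b≤a
flip sign back: reduced form of f is (-1,-1,-3)
g: flip: (5,-3,1)→(1,3,5)
g: translate: b→1 (≡3 mod 2), so (1,3,5)→(1,1,3)
g: reduced (well bottom): (1,1,3) with a≤c, −a<b≤a
reduced forms (-1, -1, -3) vs (1, 1, 3) ⇒ inequivalent

no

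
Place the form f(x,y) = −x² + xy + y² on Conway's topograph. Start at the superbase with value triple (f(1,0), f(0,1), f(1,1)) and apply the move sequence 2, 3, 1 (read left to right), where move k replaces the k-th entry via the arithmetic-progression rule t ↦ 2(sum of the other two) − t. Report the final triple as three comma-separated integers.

start (-1,1,1) = (f(1,0),f(0,1),f(1,1))
replace slot 2: 2·((-1)+1) − 1 = -1 → (-1,-1,1)
replace slot 3: 2·((-1)+(-1)) − 1 = -5 → (-1,-1,-5)
replace slot 1: 2·((-1)+(-5)) − (-1) = -11 → (-11,-1,-5)

-11,-1,-5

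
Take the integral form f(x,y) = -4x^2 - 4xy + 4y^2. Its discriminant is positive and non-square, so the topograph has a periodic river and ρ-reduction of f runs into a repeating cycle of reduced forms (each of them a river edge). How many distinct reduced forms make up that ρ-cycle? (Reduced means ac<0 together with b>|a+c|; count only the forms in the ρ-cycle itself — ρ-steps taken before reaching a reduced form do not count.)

D = 80, ⌊√D⌋ = 8
descent: ρ → (4,4,-4)  [lands on river]
river: ρ → (-4,4,4)
ρ-cycle length = 2 (tail of 1 descent step not counted)

2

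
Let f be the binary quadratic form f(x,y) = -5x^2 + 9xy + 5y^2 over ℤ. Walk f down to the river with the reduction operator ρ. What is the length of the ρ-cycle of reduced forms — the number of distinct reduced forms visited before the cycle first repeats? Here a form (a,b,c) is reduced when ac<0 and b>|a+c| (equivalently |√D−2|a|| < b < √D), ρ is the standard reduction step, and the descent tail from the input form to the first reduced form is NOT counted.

D = 181, ⌊√D⌋ = 13
river: ρ → (5,11,-3)
river: ρ → (-3,13,1)
river: ρ → (1,13,-3)
river: ρ → (-3,11,5)
river: ρ → (5,9,-5)
river: ρ → (-5,11,3)
river: ρ → (3,13,-1)
river: ρ → (-1,13,3)
river: ρ → (3,11,-5)
river: ρ → (-5,9,5)
ρ-cycle length = 10 (tail of 0 descent steps not counted)

10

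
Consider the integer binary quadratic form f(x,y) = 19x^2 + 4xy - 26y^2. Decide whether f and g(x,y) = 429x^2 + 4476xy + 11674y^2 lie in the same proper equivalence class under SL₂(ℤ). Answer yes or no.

D₁ = 1992, D₂ = 1992
river cycle of f (length 14): (19, 42, -3), (-3, 42, 19), (19, 34, -11), (-11, 32, 22), (22, 12, -21), (-21, 30, 13), (13, 22, -29), (-29, 36, 6), (6, 36, -29), (-29, 22, 13), … (4 more)
river cycle of g (length 14): (19, 42, -3), (-3, 42, 19), (19, 34, -11), (-11, 32, 22), (22, 12, -21), (-21, 30, 13), (13, 22, -29), (-29, 36, 6), (6, 36, -29), (-29, 22, 13), … (4 more)
cycles coincide ⇒ equivalent

yes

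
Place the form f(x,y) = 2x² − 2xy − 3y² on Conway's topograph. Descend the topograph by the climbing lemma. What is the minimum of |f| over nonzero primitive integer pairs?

descent: ρ → (-3,2,2)  [lands on river]
river: ρ → (2,2,-3)
river: ρ → (-3,4,1)
river: ρ → (1,4,-3)
closes: descent 1, river 4
min |a| on river = 1

1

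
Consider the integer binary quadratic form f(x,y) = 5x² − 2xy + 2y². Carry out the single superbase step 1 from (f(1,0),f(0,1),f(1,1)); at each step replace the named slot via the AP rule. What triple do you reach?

start (5,2,5) = (f(1,0),f(0,1),f(1,1))
replace slot 1: 2·(2+5) − 5 = 9 → (9,2,5)

9,2,5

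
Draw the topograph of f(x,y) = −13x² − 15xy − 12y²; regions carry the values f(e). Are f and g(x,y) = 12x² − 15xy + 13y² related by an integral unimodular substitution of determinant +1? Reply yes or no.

D₁ = -399, D₂ = -399
f is negative-definite; reduce −f:
−f: translate: b→-11 (≡15 mod 26), so (13,15,12)→(13,-11,10)
−f: flip: (13,-11,10)→(10,11,13)
−f: translate: b→-9 (≡11 mod 20), so (10,11,13)→(10,-9,12)
−f: reduced (well bottom): (10,-9,12) with a≤c, −a<b≤a
flip sign back: reduced form of f is (-10,9,-12)
g: translate: b→9 (≡-15 mod 24), so (12,-15,13)→(12,9,10)
g: flip: (12,9,10)→(10,-9,12)
g: reduced (well bottom): (10,-9,12) with a≤c, −a<b≤a
reduced forms (-10, 9, -12) vs (10, -9, 12) ⇒ inequivalent

no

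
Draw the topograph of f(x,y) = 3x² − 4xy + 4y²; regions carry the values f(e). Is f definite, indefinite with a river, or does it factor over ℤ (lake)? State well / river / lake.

D = b²−4ac = (-4)² − 4·3·4 = -32
D < 0 ⇒ definite ⇒ every region one sign ⇒ single well

well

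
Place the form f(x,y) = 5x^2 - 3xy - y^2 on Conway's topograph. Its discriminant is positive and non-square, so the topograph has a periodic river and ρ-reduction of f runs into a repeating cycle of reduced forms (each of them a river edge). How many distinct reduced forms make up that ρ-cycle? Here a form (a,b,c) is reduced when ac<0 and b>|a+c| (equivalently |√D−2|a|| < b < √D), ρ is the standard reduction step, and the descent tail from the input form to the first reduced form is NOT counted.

D = 29, ⌊√D⌋ = 5
descent: ρ → (-1,5,1)  [lands on river]
river: ρ → (1,5,-1)
ρ-cycle length = 2 (tail of 1 descent step not counted)

2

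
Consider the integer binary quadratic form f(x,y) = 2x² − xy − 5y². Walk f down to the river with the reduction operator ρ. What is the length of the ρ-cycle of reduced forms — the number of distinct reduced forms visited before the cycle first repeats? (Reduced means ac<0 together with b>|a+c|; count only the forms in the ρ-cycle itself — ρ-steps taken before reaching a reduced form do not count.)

D = 41, ⌊√D⌋ = 6
descent: ρ → (-5,1,2)
descent: ρ → (2,3,-4)  [lands on river]
river: ρ → (-4,5,1)
river: ρ → (1,5,-4)
river: ρ → (-4,3,2)
river: ρ → (2,5,-2)
river: ρ → (-2,3,4)
river: ρ → (4,5,-1)
river: ρ → (-1,5,4)
river: ρ → (4,3,-2)
river: ρ → (-2,5,2)
ρ-cycle length = 10 (tail of 2 descent steps not counted)

10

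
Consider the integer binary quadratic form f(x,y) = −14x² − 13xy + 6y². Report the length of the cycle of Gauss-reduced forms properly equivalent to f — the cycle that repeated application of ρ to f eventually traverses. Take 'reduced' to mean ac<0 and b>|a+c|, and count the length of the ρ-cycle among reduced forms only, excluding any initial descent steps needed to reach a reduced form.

D = 505, ⌊√D⌋ = 22
descent: ρ → (6,13,-14)  [lands on river]
river: ρ → (-14,15,5)
river: ρ → (5,15,-14)
river: ρ → (-14,13,6)
river: ρ → (6,11,-16)
river: ρ → (-16,21,1)
river: ρ → (1,21,-16)
river: ρ → (-16,11,6)
ρ-cycle length = 8 (tail of 1 descent step not counted)

8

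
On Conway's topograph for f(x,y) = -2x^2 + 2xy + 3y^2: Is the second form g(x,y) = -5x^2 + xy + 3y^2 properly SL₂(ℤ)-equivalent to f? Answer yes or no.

D₁ = 28, D₂ = 61
discriminants differ ⇒ not SL₂(ℤ)-equivalent

no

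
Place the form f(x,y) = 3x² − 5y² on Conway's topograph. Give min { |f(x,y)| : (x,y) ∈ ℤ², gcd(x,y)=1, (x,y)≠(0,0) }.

descent: ρ → (-5,0,3)
descent: ρ → (3,6,-2)  [lands on river]
river: ρ → (-2,6,3)
closes: descent 2, river 2
min |a| on river = 2

2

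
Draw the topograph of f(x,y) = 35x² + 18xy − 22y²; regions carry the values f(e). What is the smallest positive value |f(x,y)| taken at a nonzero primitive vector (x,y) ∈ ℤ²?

river: ρ → (-22,26,31)
river: ρ → (31,36,-17)
river: ρ → (-17,32,35)
river: ρ → (35,38,-14)
river: ρ → (-14,46,23)
river: ρ → (23,46,-14)
river: ρ → (-14,38,35)
river: ρ → (35,32,-17)
river: ρ → (-17,36,31)
river: ρ → (31,26,-22)
river: ρ → (-22,18,35)
river: ρ → (35,52,-5)
river: ρ → (-5,58,2)
river: ρ → (2,58,-5)
river: ρ → (-5,52,35)
river: ρ → (35,18,-22)
closes: descent 0, river 16
min |a| on river = 2

2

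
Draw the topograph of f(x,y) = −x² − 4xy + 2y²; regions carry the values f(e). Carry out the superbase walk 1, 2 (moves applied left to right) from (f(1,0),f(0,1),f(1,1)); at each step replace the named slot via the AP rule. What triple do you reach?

start (-1,2,-3) = (f(1,0),f(0,1),f(1,1))
replace slot 1: 2·(2+(-3)) − (-1) = -1 → (-1,2,-3)
replace slot 2: 2·((-1)+(-3)) − 2 = -10 → (-1,-10,-3)

-1,-10,-3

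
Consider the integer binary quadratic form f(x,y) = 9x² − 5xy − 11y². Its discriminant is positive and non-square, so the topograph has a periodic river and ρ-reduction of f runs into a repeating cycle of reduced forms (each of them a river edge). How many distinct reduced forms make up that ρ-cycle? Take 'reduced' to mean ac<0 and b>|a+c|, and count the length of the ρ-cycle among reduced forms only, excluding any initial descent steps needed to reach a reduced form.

D = 421, ⌊√D⌋ = 20
descent: ρ → (-11,5,9)  [lands on river]
river: ρ → (9,13,-7)
river: ρ → (-7,15,7)
river: ρ → (7,13,-9)
river: ρ → (-9,5,11)
river: ρ → (11,17,-3)
river: ρ → (-3,19,5)
river: ρ → (5,11,-15)
river: ρ → (-15,19,1)
river: ρ → (1,19,-15)
river: ρ → (-15,11,5)
river: ρ → (5,19,-3)
river: ρ → (-3,17,11)
river: ρ → (11,5,-9)
river: ρ → (-9,13,7)
river: ρ → (7,15,-7)
river: ρ → (-7,13,9)
river: ρ → (9,5,-11)
river: ρ → (-11,17,3)
river: ρ → (3,19,-5)
river: ρ → (-5,11,15)
river: ρ → (15,19,-1)
river: ρ → (-1,19,15)
river: ρ → (15,11,-5)
river: ρ → (-5,19,3)
river: ρ → (3,17,-11)
ρ-cycle length = 26 (tail of 1 descent step not counted)

26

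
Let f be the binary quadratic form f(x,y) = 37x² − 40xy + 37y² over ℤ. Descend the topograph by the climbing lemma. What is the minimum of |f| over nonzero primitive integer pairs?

translate: b→34 (≡-40 mod 74), so (37,-40,37)→(37,34,34)
flip: (37,34,34)→(34,-34,37)
translate: b→34 (≡-34 mod 68), so (34,-34,37)→(34,34,37)
reduced (well bottom): (34,34,37) with a≤c, −a<b≤a
well minimum = a = 34

34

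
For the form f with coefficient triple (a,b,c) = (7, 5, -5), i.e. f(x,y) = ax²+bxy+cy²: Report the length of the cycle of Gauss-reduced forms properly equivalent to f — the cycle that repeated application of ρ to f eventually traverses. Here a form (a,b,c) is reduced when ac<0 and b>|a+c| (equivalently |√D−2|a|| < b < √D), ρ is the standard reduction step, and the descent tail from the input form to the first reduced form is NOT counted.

D = 165, ⌊√D⌋ = 12
river: ρ → (-5,5,7)
river: ρ → (7,9,-3)
river: ρ → (-3,9,7)
river: ρ → (7,5,-5)
ρ-cycle length = 4 (tail of 0 descent steps not counted)

4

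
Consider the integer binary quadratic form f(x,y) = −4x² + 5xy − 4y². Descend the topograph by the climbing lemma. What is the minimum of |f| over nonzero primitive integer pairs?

translate: b→3 (≡-5 mod 8), so (4,-5,4)→(4,3,3)
flip: (4,3,3)→(3,-3,4)
translate: b→3 (≡-3 mod 6), so (3,-3,4)→(3,3,4)
reduced (well bottom): (3,3,4) with a≤c, −a<b≤a
well minimum |f| = |-3| = 3 (negative-definite)

3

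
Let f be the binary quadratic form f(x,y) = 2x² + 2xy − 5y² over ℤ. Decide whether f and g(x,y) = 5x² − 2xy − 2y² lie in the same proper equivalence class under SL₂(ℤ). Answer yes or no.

D₁ = 44, D₂ = 44
river cycle of f (length 2): (2, 6, -1), (-1, 6, 2)
river cycle of g (length 2): (-2, 6, 1), (1, 6, -2)
cycles differ ⇒ inequivalent

no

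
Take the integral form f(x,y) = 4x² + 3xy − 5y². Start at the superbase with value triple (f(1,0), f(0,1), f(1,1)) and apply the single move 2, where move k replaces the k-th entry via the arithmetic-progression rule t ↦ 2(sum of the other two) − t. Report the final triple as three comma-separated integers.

start (4,-5,2) = (f(1,0),f(0,1),f(1,1))
replace slot 2: 2·(4+2) − (-5) = 17 → (4,17,2)

4,17,2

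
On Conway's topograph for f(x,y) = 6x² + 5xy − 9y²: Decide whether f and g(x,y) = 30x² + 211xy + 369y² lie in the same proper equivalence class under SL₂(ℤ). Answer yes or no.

D₁ = 241, D₂ = 241
river cycle of f (length 38): (-9, 13, 2), (2, 15, -2), (-2, 13, 9), (9, 5, -6), (-6, 7, 8), (8, 9, -5), (-5, 11, 6), (6, 13, -3), (-3, 11, 10), (10, 9, -4), … (28 more)
river cycle of g (length 38): (5, 9, -8), (-8, 7, 6), (6, 5, -9), (-9, 13, 2), (2, 15, -2), (-2, 13, 9), (9, 5, -6), (-6, 7, 8), (8, 9, -5), (-5, 11, 6), … (28 more)
cycles coincide ⇒ equivalent

yes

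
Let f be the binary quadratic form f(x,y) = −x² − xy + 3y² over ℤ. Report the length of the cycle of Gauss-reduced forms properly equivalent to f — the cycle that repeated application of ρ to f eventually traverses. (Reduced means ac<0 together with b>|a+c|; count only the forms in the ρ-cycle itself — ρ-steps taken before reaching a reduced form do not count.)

D = 13, ⌊√D⌋ = 3
descent: ρ → (3,1,-1)
descent: ρ → (-1,3,1)  [lands on river]
river: ρ → (1,3,-1)
ρ-cycle length = 2 (tail of 2 descent steps not counted)

2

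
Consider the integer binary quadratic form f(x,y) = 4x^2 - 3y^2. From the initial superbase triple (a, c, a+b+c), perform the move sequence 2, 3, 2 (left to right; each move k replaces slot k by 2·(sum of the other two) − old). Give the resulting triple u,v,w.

start (4,-3,1) = (f(1,0),f(0,1),f(1,1))
replace slot 2: 2·(4+1) − (-3) = 13 → (4,13,1)
replace slot 3: 2·(4+13) − 1 = 33 → (4,13,33)
replace slot 2: 2·(4+33) − 13 = 61 → (4,61,33)

4,61,33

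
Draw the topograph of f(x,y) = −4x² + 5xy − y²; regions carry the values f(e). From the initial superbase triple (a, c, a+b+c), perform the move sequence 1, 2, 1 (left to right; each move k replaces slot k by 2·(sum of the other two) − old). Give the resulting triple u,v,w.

start (-4,-1,0) = (f(1,0),f(0,1),f(1,1))
replace slot 1: 2·((-1)+0) − (-4) = 2 → (2,-1,0)
replace slot 2: 2·(2+0) − (-1) = 5 → (2,5,0)
replace slot 1: 2·(5+0) − 2 = 8 → (8,5,0)

8,5,0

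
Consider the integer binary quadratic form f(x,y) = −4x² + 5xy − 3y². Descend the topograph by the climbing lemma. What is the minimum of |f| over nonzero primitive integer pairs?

translate: b→3 (≡-5 mod 8), so (4,-5,3)→(4,3,2)
flip: (4,3,2)→(2,-3,4)
translate: b→1 (≡-3 mod 4), so (2,-3,4)→(2,1,3)
reduced (well bottom): (2,1,3) with a≤c, −a<b≤a
well minimum |f| = |-2| = 2 (negative-definite)

2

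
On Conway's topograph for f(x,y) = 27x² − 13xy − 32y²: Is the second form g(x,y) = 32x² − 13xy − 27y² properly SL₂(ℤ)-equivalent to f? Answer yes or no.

D₁ = 3625, D₂ = 3625
river cycle of f (length 26): (-32, 13, 27), (27, 41, -18), (-18, 31, 37), (37, 43, -12), (-12, 53, 17), (17, 49, -18), (-18, 59, 2), (2, 57, -47), (-47, 37, 12), (12, 59, -3), … (16 more)
river cycle of g (length 26): (-27, 13, 32), (32, 51, -8), (-8, 45, 50), (50, 55, -3), (-3, 59, 12), (12, 37, -47), (-47, 57, 2), (2, 59, -18), (-18, 49, 17), (17, 53, -12), … (16 more)
cycles differ ⇒ inequivalent

no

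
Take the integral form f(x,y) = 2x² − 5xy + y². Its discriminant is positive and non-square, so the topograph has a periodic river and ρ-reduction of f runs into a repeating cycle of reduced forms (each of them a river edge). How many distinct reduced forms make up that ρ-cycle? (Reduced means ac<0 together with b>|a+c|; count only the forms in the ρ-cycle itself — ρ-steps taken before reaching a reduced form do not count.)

D = 17, ⌊√D⌋ = 4
descent: ρ → (1,3,-2)  [lands on river]
river: ρ → (-2,1,2)
river: ρ → (2,3,-1)
river: ρ → (-1,3,2)
river: ρ → (2,1,-2)
river: ρ → (-2,3,1)
ρ-cycle length = 6 (tail of 1 descent step not counted)

6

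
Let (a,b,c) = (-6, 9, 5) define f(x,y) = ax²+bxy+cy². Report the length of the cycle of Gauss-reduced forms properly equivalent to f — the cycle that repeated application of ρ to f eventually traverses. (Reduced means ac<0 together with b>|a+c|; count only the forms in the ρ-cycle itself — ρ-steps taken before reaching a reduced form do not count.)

D = 201, ⌊√D⌋ = 14
river: ρ → (5,11,-4)
river: ρ → (-4,13,2)
river: ρ → (2,11,-10)
river: ρ → (-10,9,3)
river: ρ → (3,9,-10)
river: ρ → (-10,11,2)
river: ρ → (2,13,-4)
river: ρ → (-4,11,5)
river: ρ → (5,9,-6)
river: ρ → (-6,3,8)
river: ρ → (8,13,-1)
river: ρ → (-1,13,8)
river: ρ → (8,3,-6)
river: ρ → (-6,9,5)
ρ-cycle length = 14 (tail of 0 descent steps not counted)

14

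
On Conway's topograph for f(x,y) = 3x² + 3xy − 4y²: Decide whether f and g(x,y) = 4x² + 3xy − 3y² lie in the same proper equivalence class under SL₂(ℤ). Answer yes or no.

D₁ = 57, D₂ = 57
river cycle of f (length 6): (-4, 5, 2), (2, 7, -1), (-1, 7, 2), (2, 5, -4), (-4, 3, 3), (3, 3, -4)
river cycle of g (length 6): (-3, 3, 4), (4, 5, -2), (-2, 7, 1), (1, 7, -2), (-2, 5, 4), (4, 3, -3)
cycles differ ⇒ inequivalent

no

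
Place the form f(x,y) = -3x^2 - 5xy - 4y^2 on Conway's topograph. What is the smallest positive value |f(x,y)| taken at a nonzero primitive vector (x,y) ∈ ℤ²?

translate: b→-1 (≡5 mod 6), so (3,5,4)→(3,-1,2)
flip: (3,-1,2)→(2,1,3)
reduced (well bottom): (2,1,3) with a≤c, −a<b≤a
well minimum |f| = |-2| = 2 (negative-definite)

2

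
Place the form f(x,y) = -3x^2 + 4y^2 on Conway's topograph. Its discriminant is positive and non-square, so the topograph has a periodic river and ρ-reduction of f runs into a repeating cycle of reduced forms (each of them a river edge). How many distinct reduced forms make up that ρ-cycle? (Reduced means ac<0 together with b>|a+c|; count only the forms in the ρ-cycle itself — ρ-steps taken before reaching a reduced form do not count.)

D = 48, ⌊√D⌋ = 6
descent: ρ → (4,0,-3)
descent: ρ → (-3,6,1)  [lands on river]
river: ρ → (1,6,-3)
ρ-cycle length = 2 (tail of 2 descent steps not counted)

2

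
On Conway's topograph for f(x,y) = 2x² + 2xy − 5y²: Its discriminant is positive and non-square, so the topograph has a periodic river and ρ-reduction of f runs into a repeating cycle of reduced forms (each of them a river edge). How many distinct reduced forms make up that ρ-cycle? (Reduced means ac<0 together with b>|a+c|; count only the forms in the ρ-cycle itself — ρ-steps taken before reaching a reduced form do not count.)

D = 44, ⌊√D⌋ = 6
descent: ρ → (-5,-2,2)
descent: ρ → (2,6,-1)  [lands on river]
river: ρ → (-1,6,2)
ρ-cycle length = 2 (tail of 2 descent steps not counted)

2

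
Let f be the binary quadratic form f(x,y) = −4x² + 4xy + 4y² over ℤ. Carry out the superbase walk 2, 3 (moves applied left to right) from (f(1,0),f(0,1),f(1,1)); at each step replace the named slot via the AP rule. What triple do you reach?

start (-4,4,4) = (f(1,0),f(0,1),f(1,1))
replace slot 2: 2·((-4)+4) − 4 = -4 → (-4,-4,4)
replace slot 3: 2·((-4)+(-4)) − 4 = -20 → (-4,-4,-20)

-4,-4,-20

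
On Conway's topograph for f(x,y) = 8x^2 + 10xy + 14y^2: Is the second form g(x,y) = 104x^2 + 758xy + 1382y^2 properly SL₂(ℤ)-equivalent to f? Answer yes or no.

D₁ = -348, D₂ = -348
f: translate: b→-6 (≡10 mod 16), so (8,10,14)→(8,-6,12)
f: reduced (well bottom): (8,-6,12) with a≤c, −a<b≤a
g: translate: b→-74 (≡758 mod 208), so (104,758,1382)→(104,-74,14)
g: flip: (104,-74,14)→(14,74,104)
g: translate: b→-10 (≡74 mod 28), so (14,74,104)→(14,-10,8)
g: flip: (14,-10,8)→(8,10,14)
g: translate: b→-6 (≡10 mod 16), so (8,10,14)→(8,-6,12)
g: reduced (well bottom): (8,-6,12) with a≤c, −a<b≤a
reduced forms (8, -6, 12) vs (8, -6, 12) ⇒ equivalent

yes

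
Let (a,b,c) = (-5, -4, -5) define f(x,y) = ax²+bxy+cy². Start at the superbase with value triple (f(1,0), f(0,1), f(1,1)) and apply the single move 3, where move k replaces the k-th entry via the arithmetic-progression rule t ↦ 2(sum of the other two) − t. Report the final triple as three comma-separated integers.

start (-5,-5,-14) = (f(1,0),f(0,1),f(1,1))
replace slot 3: 2·((-5)+(-5)) − (-14) = -6 → (-5,-5,-6)

-5,-5,-6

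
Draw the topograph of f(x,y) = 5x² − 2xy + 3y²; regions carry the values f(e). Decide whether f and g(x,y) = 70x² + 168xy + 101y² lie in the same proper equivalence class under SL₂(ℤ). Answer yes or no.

D₁ = -56, D₂ = -56
f: flip: (5,-2,3)→(3,2,5)
f: reduced (well bottom): (3,2,5) with a≤c, −a<b≤a
g: translate: b→28 (≡168 mod 140), so (70,168,101)→(70,28,3)
g: flip: (70,28,3)→(3,-28,70)
g: translate: b→2 (≡-28 mod 6), so (3,-28,70)→(3,2,5)
g: reduced (well bottom): (3,2,5) with a≤c, −a<b≤a
reduced forms (3, 2, 5) vs (3, 2, 5) ⇒ equivalent

yes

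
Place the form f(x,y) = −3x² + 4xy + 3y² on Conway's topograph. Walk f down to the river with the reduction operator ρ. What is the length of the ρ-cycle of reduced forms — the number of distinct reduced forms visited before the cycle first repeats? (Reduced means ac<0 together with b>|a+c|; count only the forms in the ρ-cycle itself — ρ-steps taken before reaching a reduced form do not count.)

D = 52, ⌊√D⌋ = 7
river: ρ → (3,2,-4)
river: ρ → (-4,6,1)
river: ρ → (1,6,-4)
river: ρ → (-4,2,3)
river: ρ → (3,4,-3)
river: ρ → (-3,2,4)
river: ρ → (4,6,-1)
river: ρ → (-1,6,4)
river: ρ → (4,2,-3)
river: ρ → (-3,4,3)
ρ-cycle length = 10 (tail of 0 descent steps not counted)

10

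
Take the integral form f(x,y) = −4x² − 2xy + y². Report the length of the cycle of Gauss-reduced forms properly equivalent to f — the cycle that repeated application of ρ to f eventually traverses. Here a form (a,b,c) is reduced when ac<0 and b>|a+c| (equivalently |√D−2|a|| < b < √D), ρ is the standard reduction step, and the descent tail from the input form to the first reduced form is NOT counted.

D = 20, ⌊√D⌋ = 4
descent: ρ → (1,4,-1)  [lands on river]
river: ρ → (-1,4,1)
ρ-cycle length = 2 (tail of 1 descent step not counted)

2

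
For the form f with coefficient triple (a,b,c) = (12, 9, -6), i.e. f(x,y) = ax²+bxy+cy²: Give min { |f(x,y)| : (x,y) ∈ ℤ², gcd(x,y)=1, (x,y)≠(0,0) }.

river: ρ → (-6,15,6)
river: ρ → (6,9,-12)
river: ρ → (-12,15,3)
river: ρ → (3,15,-12)
river: ρ → (-12,9,6)
river: ρ → (6,15,-6)
river: ρ → (-6,9,12)
river: ρ → (12,15,-3)
river: ρ → (-3,15,12)
river: ρ → (12,9,-6)
closes: descent 0, river 10
min |a| on river = 3

3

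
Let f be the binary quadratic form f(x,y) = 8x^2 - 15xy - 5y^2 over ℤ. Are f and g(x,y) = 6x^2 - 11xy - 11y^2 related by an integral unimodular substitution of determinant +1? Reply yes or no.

D₁ = 385, D₂ = 385
river cycle of f (length 10): (-5, 15, 8), (8, 17, -3), (-3, 19, 2), (2, 17, -12), (-12, 7, 7), (7, 7, -12), (-12, 17, 2), (2, 19, -3), (-3, 17, 8), (8, 15, -5)
river cycle of g (length 12): (-11, 11, 6), (6, 13, -9), (-9, 5, 10), (10, 15, -4), (-4, 17, 6), (6, 19, -1), (-1, 19, 6), (6, 17, -4), (-4, 15, 10), (10, 5, -9), … (2 more)
cycles differ ⇒ inequivalent

no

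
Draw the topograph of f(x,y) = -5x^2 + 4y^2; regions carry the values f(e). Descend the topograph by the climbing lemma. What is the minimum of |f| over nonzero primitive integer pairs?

descent: ρ → (4,8,-1)  [lands on river]
river: ρ → (-1,8,4)
closes: descent 1, river 2
min |a| on river = 1

1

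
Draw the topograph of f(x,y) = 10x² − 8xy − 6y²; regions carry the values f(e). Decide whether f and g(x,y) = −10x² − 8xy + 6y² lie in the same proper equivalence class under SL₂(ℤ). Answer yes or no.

D₁ = 304, D₂ = 304
river cycle of f (length 6): (-6, 8, 10), (10, 12, -4), (-4, 12, 10), (10, 8, -6), (-6, 16, 2), (2, 16, -6)
river cycle of g (length 6): (6, 8, -10), (-10, 12, 4), (4, 12, -10), (-10, 8, 6), (6, 16, -2), (-2, 16, 6)
cycles differ ⇒ inequivalent

no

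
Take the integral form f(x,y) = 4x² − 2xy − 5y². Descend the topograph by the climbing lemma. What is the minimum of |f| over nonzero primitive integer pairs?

descent: ρ → (-5,2,4)  [lands on river]
river: ρ → (4,6,-3)
river: ρ → (-3,6,4)
river: ρ → (4,2,-5)
river: ρ → (-5,8,1)
river: ρ → (1,8,-5)
closes: descent 1, river 6
min |a| on river = 1

1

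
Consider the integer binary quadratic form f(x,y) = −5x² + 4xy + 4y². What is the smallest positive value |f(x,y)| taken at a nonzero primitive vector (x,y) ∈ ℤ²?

river: ρ → (4,4,-5)
river: ρ → (-5,6,3)
river: ρ → (3,6,-5)
river: ρ → (-5,4,4)
closes: descent 0, river 4
min |a| on river = 3

3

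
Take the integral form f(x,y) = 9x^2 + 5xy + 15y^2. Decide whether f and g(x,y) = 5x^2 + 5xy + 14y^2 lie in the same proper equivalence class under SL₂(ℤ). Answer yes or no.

D₁ = -515, D₂ = -255
discriminants differ ⇒ not SL₂(ℤ)-equivalent

no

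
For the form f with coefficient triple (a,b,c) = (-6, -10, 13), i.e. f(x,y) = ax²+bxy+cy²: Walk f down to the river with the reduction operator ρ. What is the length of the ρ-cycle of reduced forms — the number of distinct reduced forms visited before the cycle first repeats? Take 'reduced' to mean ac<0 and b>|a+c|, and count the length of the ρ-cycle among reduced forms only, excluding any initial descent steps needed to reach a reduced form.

D = 412, ⌊√D⌋ = 20
descent: ρ → (13,10,-6)  [lands on river]
river: ρ → (-6,14,9)
river: ρ → (9,4,-11)
river: ρ → (-11,18,2)
river: ρ → (2,18,-11)
river: ρ → (-11,4,9)
river: ρ → (9,14,-6)
river: ρ → (-6,10,13)
river: ρ → (13,16,-3)
river: ρ → (-3,20,1)
river: ρ → (1,20,-3)
river: ρ → (-3,16,13)
ρ-cycle length = 12 (tail of 1 descent step not counted)

12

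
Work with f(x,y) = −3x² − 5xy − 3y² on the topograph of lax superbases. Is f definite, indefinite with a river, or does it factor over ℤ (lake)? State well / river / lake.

D = b²−4ac = (-5)² − 4·(-3)·(-3) = -11
D < 0 ⇒ definite ⇒ every region one sign ⇒ single well

well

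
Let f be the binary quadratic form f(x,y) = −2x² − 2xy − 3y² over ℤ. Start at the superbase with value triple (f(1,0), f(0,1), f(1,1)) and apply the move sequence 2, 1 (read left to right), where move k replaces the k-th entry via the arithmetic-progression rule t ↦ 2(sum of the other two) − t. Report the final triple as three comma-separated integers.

start (-2,-3,-7) = (f(1,0),f(0,1),f(1,1))
replace slot 2: 2·((-2)+(-7)) − (-3) = -15 → (-2,-15,-7)
replace slot 1: 2·((-15)+(-7)) − (-2) = -42 → (-42,-15,-7)

-42,-15,-7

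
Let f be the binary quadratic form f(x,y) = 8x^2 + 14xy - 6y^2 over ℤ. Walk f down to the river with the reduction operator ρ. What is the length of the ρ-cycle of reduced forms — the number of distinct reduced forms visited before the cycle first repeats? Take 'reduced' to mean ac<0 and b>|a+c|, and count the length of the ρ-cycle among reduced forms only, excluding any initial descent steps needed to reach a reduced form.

D = 388, ⌊√D⌋ = 19
river: ρ → (-6,10,12)
river: ρ → (12,14,-4)
river: ρ → (-4,18,4)
river: ρ → (4,14,-12)
river: ρ → (-12,10,6)
river: ρ → (6,14,-8)
river: ρ → (-8,18,2)
river: ρ → (2,18,-8)
river: ρ → (-8,14,6)
river: ρ → (6,10,-12)
river: ρ → (-12,14,4)
river: ρ → (4,18,-4)
river: ρ → (-4,14,12)
river: ρ → (12,10,-6)
river: ρ → (-6,14,8)
river: ρ → (8,18,-2)
river: ρ → (-2,18,8)
river: ρ → (8,14,-6)
ρ-cycle length = 18 (tail of 0 descent steps not counted)

18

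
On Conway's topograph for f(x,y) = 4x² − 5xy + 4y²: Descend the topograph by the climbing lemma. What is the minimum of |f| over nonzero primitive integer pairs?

translate: b→3 (≡-5 mod 8), so (4,-5,4)→(4,3,3)
flip: (4,3,3)→(3,-3,4)
translate: b→3 (≡-3 mod 6), so (3,-3,4)→(3,3,4)
reduced (well bottom): (3,3,4) with a≤c, −a<b≤a
well minimum = a = 3

3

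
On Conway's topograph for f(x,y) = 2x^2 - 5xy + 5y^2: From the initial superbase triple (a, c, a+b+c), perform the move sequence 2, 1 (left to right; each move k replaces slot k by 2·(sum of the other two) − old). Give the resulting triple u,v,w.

start (2,5,2) = (f(1,0),f(0,1),f(1,1))
replace slot 2: 2·(2+2) − 5 = 3 → (2,3,2)
replace slot 1: 2·(3+2) − 2 = 8 → (8,3,2)

8,3,2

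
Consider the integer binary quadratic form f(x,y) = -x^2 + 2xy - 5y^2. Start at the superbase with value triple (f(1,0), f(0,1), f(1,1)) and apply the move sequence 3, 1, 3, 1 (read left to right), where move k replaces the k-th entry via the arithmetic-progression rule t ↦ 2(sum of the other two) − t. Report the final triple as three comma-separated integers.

start (-1,-5,-4) = (f(1,0),f(0,1),f(1,1))
replace slot 3: 2·((-1)+(-5)) − (-4) = -8 → (-1,-5,-8)
replace slot 1: 2·((-5)+(-8)) − (-1) = -25 → (-25,-5,-8)
replace slot 3: 2·((-25)+(-5)) − (-8) = -52 → (-25,-5,-52)
replace slot 1: 2·((-5)+(-52)) − (-25) = -89 → (-89,-5,-52)

-89,-5,-52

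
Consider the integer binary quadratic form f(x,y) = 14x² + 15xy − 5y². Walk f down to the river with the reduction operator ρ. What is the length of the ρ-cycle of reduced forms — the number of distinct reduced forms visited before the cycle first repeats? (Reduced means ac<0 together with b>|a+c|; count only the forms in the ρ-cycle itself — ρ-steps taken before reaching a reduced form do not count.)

D = 505, ⌊√D⌋ = 22
river: ρ → (-5,15,14)
river: ρ → (14,13,-6)
river: ρ → (-6,11,16)
river: ρ → (16,21,-1)
river: ρ → (-1,21,16)
river: ρ → (16,11,-6)
river: ρ → (-6,13,14)
river: ρ → (14,15,-5)
ρ-cycle length = 8 (tail of 0 descent steps not counted)

8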